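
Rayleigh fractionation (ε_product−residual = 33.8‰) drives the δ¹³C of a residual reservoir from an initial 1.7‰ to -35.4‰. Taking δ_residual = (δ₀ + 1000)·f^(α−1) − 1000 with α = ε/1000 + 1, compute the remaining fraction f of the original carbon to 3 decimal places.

0.327

α − 1 = ε/1000 = 0.0338
(δ_res + 1000)/(δ₀ + 1000) = (-35.4 + 1000)/(1.7 + 1000) = 964.6/1001.7 = 0.962963
f = 0.962963^(1/0.0338) = exp(ln(0.962963)/0.0338) = exp(-0.03774/0.0338)
f = exp(-1.1166) = 0.3274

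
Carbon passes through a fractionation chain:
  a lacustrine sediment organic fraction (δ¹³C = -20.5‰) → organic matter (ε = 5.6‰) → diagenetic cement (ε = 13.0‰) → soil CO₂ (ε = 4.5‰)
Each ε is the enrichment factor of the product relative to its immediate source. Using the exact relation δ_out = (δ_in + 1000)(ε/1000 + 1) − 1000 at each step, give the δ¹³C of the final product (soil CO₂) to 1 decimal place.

2.3‰

step 1: δ = (-20.50 + 1000)·(5.6/1000 + 1) − 1000 = -15.01‰
step 2: δ = (-15.01 + 1000)·(13.0/1000 + 1) − 1000 = -2.21‰
step 3: δ = (-2.21 + 1000)·(4.5/1000 + 1) − 1000 = 2.28‰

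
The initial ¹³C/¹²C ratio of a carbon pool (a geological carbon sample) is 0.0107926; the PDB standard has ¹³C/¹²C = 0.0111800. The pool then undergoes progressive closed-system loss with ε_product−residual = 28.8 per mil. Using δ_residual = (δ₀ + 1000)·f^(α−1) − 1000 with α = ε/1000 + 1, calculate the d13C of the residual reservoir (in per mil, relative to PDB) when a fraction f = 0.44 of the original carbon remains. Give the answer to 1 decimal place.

-57.2 per mil

δ₀ = (0.0107926/0.0111800 − 1)×1000 = (0.965349 − 1)×1000 = -34.651 per mil
α − 1 = ε/1000 = 0.0288
f^(α−1) = 0.44^(0.0288) = 0.976633
δ_res = (-34.651 + 1000) × 0.976633 − 1000 = 942.792 − 1000 = -57.21 per mil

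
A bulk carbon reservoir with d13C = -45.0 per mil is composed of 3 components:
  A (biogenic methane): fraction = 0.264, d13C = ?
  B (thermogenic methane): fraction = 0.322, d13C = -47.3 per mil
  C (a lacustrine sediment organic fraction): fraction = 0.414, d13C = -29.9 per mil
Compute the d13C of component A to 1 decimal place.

-65.9 per mil

Isotope mass balance: δ_bulk = Σ fᵢ·δᵢ.
-45.0 = 0.264×δ_A + 0.322×(-47.3) + 0.414×(-29.9)
0.264·δ_A = -45.0 − (-27.609) = -17.391
δ_A = -17.391 / 0.264 = -65.87 per mil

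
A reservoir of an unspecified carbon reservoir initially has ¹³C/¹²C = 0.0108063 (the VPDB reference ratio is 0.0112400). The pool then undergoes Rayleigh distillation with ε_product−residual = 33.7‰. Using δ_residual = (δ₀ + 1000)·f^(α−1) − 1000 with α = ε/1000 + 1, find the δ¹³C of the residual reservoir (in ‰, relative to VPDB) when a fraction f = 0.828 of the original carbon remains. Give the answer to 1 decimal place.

-44.7‰

δ₀ = (0.0108063/0.0112400 − 1)×1000 = (0.961415 − 1)×1000 = -38.585‰
α − 1 = ε/1000 = 0.0337
f^(α−1) = 0.828^(0.0337) = 0.993660
δ_res = (-38.585 + 1000) × 0.993660 − 1000 = 955.319 − 1000 = -44.68‰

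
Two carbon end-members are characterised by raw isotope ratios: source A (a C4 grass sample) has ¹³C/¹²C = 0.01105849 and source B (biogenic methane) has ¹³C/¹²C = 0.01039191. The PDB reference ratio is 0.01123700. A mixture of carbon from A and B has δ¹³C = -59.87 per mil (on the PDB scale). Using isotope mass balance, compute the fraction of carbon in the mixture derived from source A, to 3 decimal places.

0.259

δ_A = (0.01105849/0.01123700 − 1)×1000 = (0.984114 − 1)×1000 = -15.886 per mil
δ_B = (0.01039191/0.01123700 − 1)×1000 = (0.924794 − 1)×1000 = -75.206 per mil
f_A = (δ_mix − δ_B)/(δ_A − δ_B) = (-59.87 − (-75.206))/(-15.886 − (-75.206))
f_A = 15.336 / 59.320 = 0.2585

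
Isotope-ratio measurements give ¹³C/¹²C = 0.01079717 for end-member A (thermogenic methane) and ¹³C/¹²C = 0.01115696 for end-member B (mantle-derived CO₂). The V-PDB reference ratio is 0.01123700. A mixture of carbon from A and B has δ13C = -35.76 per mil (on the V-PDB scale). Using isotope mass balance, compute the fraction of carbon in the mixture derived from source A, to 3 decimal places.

0.894

δ_A = (0.01079717/0.01123700 − 1)×1000 = (0.960859 − 1)×1000 = -39.141 per mil
δ_B = (0.01115696/0.01123700 − 1)×1000 = (0.992877 − 1)×1000 = -7.123 per mil
f_A = (δ_mix − δ_B)/(δ_A − δ_B) = (-35.76 − (-7.123))/(-39.141 − (-7.123))
f_A = -28.637 / -32.018 = 0.8944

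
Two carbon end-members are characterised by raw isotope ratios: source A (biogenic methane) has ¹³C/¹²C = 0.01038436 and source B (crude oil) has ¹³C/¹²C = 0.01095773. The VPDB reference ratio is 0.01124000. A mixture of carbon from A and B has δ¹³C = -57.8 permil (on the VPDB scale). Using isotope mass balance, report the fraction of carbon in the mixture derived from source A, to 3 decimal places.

δ_A = (0.01038436/0.01124000 − 1)×1000 = (0.923875 − 1)×1000 = -76.125 permil
δ_B = (0.01095773/0.01124000 − 1)×1000 = (0.974887 − 1)×1000 = -25.113 permil
f_A = (δ_mix − δ_B)/(δ_A − δ_B) = (-57.8 − (-25.113))/(-76.125 − (-25.113))
f_A = -32.687 / -51.012 = 0.6408

0.641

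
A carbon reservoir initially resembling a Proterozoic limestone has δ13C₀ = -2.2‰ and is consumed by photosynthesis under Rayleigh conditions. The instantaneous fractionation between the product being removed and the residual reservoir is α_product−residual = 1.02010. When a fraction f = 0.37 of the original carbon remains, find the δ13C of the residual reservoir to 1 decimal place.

Rayleigh residual: δ_res = (δ₀ + 1000)·f^(α−1) − 1000
α − 1 = 0.02010
f^(α−1) = 0.37^(0.02010) = 0.980214
δ_res = (-2.2 + 1000) × 0.980214 − 1000 = 978.057 − 1000 = -21.94‰

-21.9‰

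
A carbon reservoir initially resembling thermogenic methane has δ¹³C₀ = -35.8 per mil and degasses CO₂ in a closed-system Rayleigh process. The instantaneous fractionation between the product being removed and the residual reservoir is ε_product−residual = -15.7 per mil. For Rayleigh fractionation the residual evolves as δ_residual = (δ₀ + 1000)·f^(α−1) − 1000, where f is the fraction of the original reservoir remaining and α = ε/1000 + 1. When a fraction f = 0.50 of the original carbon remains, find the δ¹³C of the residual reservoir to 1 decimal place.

-25.2 per mil

Rayleigh residual: δ_res = (δ₀ + 1000)·f^(α−1) − 1000
α = ε/1000 + 1 = 0.98430, so α − 1 = -0.01570
f^(α−1) = 0.50^(-0.01570) = 1.010942
δ_res = (-35.8 + 1000) × 1.010942 − 1000 = 974.750 − 1000 = -25.25 per mil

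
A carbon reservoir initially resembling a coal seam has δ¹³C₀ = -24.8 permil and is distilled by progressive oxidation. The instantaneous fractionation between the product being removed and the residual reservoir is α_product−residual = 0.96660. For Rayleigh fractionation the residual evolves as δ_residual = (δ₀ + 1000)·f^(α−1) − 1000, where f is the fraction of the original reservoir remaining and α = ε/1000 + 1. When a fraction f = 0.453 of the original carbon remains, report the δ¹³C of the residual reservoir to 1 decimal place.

Rayleigh residual: δ_res = (δ₀ + 1000)·f^(α−1) − 1000
α − 1 = -0.03340
f^(α−1) = 0.453^(-0.03340) = 1.026801
δ_res = (-24.8 + 1000) × 1.026801 − 1000 = 1001.336 − 1000 = 1.34 permil

1.3 permil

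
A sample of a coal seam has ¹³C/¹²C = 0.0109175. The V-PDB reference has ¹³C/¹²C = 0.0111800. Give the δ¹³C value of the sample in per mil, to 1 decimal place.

-23.5 per mil

δ¹³C = (R_sample / R_standard − 1) × 1000
R_sample / R_standard = 0.0109175 / 0.0111800 = 0.976521
δ¹³C = (0.976521 − 1) × 1000 = -23.48 per mil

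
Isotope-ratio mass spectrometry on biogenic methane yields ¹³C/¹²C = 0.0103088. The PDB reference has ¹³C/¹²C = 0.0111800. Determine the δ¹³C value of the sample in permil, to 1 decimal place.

-77.9 permil

δ¹³C = (R_sample / R_standard − 1) × 1000
R_sample / R_standard = 0.0103088 / 0.0111800 = 0.922075
δ¹³C = (0.922075 − 1) × 1000 = -77.92 permil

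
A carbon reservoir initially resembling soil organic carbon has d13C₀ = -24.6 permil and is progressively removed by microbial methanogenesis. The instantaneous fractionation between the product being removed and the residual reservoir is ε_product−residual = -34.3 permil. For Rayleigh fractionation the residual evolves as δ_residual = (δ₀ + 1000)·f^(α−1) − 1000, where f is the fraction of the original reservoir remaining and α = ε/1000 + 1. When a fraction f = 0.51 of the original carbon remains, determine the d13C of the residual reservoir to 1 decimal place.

Rayleigh residual: δ_res = (δ₀ + 1000)·f^(α−1) − 1000
α = ε/1000 + 1 = 0.96570, so α − 1 = -0.03430
f^(α−1) = 0.51^(-0.03430) = 1.023364
δ_res = (-24.6 + 1000) × 1.023364 − 1000 = 998.190 − 1000 = -1.81 permil

-1.8 permil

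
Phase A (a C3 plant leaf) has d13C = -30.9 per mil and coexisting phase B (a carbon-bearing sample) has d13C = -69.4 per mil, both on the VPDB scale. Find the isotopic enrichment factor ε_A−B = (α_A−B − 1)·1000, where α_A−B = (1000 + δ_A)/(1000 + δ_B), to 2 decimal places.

41.37 per mil

α_A−B = (1000 + -30.9) / (1000 + -69.4) = 969.1 / 930.6 = 1.041371
ε_A−B = (1.041371 − 1) × 1000 = 41.371 per mil
(The approximation ε ≈ δ_A − δ_B would give 38.5 per mil.)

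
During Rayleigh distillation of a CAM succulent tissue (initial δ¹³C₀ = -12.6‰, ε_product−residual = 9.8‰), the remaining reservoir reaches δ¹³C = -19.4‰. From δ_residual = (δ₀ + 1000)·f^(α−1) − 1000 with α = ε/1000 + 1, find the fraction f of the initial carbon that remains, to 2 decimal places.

0.49

α − 1 = ε/1000 = 0.0098
(δ_res + 1000)/(δ₀ + 1000) = (-19.4 + 1000)/(-12.6 + 1000) = 980.6/987.4 = 0.993113
f = 0.993113^(1/0.0098) = exp(ln(0.993113)/0.0098) = exp(-0.00691/0.0098)
f = exp(-0.7052) = 0.4940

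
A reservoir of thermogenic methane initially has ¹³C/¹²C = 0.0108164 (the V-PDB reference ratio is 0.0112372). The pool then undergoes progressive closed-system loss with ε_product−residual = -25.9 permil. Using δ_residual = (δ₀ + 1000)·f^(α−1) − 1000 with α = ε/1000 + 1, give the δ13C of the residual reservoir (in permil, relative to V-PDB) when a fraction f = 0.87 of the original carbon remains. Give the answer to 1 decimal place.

δ₀ = (0.0108164/0.0112372 − 1)×1000 = (0.962553 − 1)×1000 = -37.447 permil
α − 1 = ε/1000 = -0.0259
f^(α−1) = 0.87^(-0.0259) = 1.003613
δ_res = (-37.447 + 1000) × 1.003613 − 1000 = 966.031 − 1000 = -33.97 permil

-34.0 permil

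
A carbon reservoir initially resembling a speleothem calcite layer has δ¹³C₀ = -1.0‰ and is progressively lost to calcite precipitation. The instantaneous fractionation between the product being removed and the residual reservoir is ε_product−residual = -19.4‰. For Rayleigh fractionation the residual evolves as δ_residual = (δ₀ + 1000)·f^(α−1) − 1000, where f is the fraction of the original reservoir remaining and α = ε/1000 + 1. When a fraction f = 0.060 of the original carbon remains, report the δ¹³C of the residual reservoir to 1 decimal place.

55.0‰

Rayleigh residual: δ_res = (δ₀ + 1000)·f^(α−1) − 1000
α = ε/1000 + 1 = 0.98060, so α − 1 = -0.01940
f^(α−1) = 0.060^(-0.01940) = 1.056097
δ_res = (-1.0 + 1000) × 1.056097 − 1000 = 1055.041 − 1000 = 55.04‰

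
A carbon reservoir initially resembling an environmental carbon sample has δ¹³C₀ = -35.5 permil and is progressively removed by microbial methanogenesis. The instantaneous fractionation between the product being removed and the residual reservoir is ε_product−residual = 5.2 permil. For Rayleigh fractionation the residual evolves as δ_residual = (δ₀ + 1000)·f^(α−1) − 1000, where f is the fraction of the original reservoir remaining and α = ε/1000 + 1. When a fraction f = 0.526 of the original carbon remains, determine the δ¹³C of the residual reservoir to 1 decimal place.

Rayleigh residual: δ_res = (δ₀ + 1000)·f^(α−1) − 1000
α = ε/1000 + 1 = 1.00520, so α − 1 = 0.00520
f^(α−1) = 0.526^(0.00520) = 0.996665
δ_res = (-35.5 + 1000) × 0.996665 − 1000 = 961.283 − 1000 = -38.72 permil

-38.7 permil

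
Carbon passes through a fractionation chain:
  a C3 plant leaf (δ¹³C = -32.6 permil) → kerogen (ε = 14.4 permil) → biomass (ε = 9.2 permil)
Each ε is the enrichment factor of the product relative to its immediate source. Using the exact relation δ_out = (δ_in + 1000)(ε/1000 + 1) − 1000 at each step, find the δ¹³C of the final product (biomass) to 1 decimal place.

-9.6 permil

step 1: δ = (-32.60 + 1000)·(14.4/1000 + 1) − 1000 = -18.67 permil
step 2: δ = (-18.67 + 1000)·(9.2/1000 + 1) − 1000 = -9.64 permil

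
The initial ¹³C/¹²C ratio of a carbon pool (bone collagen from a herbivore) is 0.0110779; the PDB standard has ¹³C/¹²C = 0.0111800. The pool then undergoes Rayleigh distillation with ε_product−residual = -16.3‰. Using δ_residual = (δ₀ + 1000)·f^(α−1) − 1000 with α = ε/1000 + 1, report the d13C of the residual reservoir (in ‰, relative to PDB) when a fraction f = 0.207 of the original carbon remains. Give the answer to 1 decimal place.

16.6‰

δ₀ = (0.0110779/0.0111800 − 1)×1000 = (0.990868 − 1)×1000 = -9.132‰
α − 1 = ε/1000 = -0.0163
f^(α−1) = 0.207^(-0.0163) = 1.026005
δ_res = (-9.132 + 1000) × 1.026005 − 1000 = 1016.636 − 1000 = 16.64‰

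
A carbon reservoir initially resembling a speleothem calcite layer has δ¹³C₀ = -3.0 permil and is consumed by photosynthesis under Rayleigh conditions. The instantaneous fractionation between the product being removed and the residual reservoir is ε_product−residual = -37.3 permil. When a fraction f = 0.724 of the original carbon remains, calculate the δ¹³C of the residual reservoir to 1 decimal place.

9.1 permil

Rayleigh residual: δ_res = (δ₀ + 1000)·f^(α−1) − 1000
α = ε/1000 + 1 = 0.96270, so α − 1 = -0.03730
f^(α−1) = 0.724^(-0.03730) = 1.012119
δ_res = (-3.0 + 1000) × 1.012119 − 1000 = 1009.083 − 1000 = 9.08 permil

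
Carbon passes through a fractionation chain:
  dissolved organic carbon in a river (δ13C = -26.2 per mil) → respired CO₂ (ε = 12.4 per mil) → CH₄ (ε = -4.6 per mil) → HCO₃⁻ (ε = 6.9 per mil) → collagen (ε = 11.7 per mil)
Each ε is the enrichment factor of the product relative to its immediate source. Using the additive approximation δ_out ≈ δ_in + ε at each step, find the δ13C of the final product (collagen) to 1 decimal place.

step 1: δ ≈ -26.2 + (12.4) = -13.8 per mil
step 2: δ ≈ -13.8 + (-4.6) = -18.4 per mil
step 3: δ ≈ -18.4 + (6.9) = -11.5 per mil
step 4: δ ≈ -11.5 + (11.7) = 0.2 per mil

0.2 per mil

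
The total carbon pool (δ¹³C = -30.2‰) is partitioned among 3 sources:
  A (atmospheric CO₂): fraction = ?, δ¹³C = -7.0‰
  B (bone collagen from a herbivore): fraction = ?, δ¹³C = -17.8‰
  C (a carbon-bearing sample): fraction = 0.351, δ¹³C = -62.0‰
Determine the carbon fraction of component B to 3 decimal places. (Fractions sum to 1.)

Let f_B and f_A be the unknown fractions; fractions sum to 1 so f_B + f_A = 0.649.
Mass balance: Σ fᵢ·δᵢ = δ_bulk ⇒ f_B·(-17.8) + f_A·(-7.0) = -30.2 − (-21.762) = -8.438
Substitute f_A = 0.649 − f_B:
f_B·(-17.8 − -7.0) = -8.438 − 0.649×(-7.0) = -3.895
f_B = -3.895 / -10.8 = 0.3606

0.361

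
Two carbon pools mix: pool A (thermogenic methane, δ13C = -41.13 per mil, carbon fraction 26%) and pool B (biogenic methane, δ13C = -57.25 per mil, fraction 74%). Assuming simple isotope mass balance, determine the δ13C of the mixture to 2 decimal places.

-53.06 per mil

δ_mix = f_A·δ_A + f_B·δ_B
δ_mix = 0.26 × (-41.13) + 0.74 × (-57.25)
δ_mix = -10.694 + -42.365 = -53.059 per mil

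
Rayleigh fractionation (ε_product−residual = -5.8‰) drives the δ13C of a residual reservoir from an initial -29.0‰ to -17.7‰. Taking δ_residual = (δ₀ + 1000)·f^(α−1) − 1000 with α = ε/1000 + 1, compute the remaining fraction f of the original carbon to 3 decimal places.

0.136

α − 1 = ε/1000 = -0.0058
(δ_res + 1000)/(δ₀ + 1000) = (-17.7 + 1000)/(-29.0 + 1000) = 982.3/971.0 = 1.011637
f = 1.011637^(1/-0.0058) = exp(ln(1.011637)/-0.0058) = exp(0.01157/-0.0058)
f = exp(-1.9949) = 0.1360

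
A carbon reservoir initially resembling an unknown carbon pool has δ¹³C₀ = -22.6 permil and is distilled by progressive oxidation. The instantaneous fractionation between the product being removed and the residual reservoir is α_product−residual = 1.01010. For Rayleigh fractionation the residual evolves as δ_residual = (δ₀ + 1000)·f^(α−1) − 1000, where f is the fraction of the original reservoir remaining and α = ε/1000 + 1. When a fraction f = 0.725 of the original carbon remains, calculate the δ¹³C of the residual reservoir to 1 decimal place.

Rayleigh residual: δ_res = (δ₀ + 1000)·f^(α−1) − 1000
α − 1 = 0.01010
f^(α−1) = 0.725^(0.01010) = 0.996757
δ_res = (-22.6 + 1000) × 0.996757 − 1000 = 974.231 − 1000 = -25.77 permil

-25.8 permil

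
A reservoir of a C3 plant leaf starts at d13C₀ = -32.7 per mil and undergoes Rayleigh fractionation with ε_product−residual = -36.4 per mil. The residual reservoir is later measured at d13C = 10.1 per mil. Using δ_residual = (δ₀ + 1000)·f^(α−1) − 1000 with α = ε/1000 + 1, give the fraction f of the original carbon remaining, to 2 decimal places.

α − 1 = ε/1000 = -0.0364
(δ_res + 1000)/(δ₀ + 1000) = (10.1 + 1000)/(-32.7 + 1000) = 1010.1/967.3 = 1.044247
f = 1.044247^(1/-0.0364) = exp(ln(1.044247)/-0.0364) = exp(0.04330/-0.0364)
f = exp(-1.1894) = 0.3044

0.30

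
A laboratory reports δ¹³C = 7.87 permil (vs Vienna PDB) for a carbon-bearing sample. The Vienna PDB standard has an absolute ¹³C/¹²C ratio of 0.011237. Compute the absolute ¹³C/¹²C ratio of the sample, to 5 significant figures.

0.011325

R_sample = R_standard × (δ¹³C/1000 + 1)
R_sample = 0.011237 × (7.87/1000 + 1) = 0.011237 × 1.007870
R_sample = 0.0113254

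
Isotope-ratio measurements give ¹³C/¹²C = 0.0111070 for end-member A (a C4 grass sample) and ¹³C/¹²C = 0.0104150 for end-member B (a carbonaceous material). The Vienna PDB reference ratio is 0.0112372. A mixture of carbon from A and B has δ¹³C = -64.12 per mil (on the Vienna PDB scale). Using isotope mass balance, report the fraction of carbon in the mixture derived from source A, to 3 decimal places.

0.147

δ_A = (0.0111070/0.0112372 − 1)×1000 = (0.988413 − 1)×1000 = -11.587 per mil
δ_B = (0.0104150/0.0112372 − 1)×1000 = (0.926832 − 1)×1000 = -73.168 per mil
f_A = (δ_mix − δ_B)/(δ_A − δ_B) = (-64.12 − (-73.168))/(-11.587 − (-73.168))
f_A = 9.048 / 61.581 = 0.1469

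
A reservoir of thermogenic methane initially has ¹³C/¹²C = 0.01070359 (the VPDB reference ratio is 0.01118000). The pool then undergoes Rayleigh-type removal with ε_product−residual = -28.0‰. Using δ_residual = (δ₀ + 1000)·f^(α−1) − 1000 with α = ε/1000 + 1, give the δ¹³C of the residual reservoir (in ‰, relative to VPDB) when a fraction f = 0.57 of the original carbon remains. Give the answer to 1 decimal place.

δ₀ = (0.01070359/0.01118000 − 1)×1000 = (0.957387 − 1)×1000 = -42.613‰
α − 1 = ε/1000 = -0.0280
f^(α−1) = 0.57^(-0.0280) = 1.015864
δ_res = (-42.613 + 1000) × 1.015864 − 1000 = 972.575 − 1000 = -27.42‰

-27.4‰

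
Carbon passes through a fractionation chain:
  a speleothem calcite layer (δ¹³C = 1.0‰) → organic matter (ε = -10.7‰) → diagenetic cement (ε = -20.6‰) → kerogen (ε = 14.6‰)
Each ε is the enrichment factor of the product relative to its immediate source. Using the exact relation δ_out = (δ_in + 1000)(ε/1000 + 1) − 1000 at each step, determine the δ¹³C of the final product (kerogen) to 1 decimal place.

-16.0‰

step 1: δ = (1.00 + 1000)·(-10.7/1000 + 1) − 1000 = -9.71‰
step 2: δ = (-9.71 + 1000)·(-20.6/1000 + 1) − 1000 = -30.11‰
step 3: δ = (-30.11 + 1000)·(14.6/1000 + 1) − 1000 = -15.95‰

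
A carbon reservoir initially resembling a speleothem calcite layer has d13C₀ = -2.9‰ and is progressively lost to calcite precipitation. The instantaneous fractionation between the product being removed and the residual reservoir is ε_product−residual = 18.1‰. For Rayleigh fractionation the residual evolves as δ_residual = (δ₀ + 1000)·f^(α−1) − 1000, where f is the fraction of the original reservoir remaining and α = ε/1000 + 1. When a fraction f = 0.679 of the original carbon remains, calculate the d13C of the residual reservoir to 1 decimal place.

-9.9‰

Rayleigh residual: δ_res = (δ₀ + 1000)·f^(α−1) − 1000
α = ε/1000 + 1 = 1.01810, so α − 1 = 0.01810
f^(α−1) = 0.679^(0.01810) = 0.993017
δ_res = (-2.9 + 1000) × 0.993017 − 1000 = 990.138 − 1000 = -9.86‰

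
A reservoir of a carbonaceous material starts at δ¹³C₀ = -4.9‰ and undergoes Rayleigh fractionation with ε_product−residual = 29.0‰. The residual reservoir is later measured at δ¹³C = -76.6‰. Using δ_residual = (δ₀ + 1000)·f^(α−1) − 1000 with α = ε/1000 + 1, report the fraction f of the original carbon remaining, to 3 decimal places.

0.076

α − 1 = ε/1000 = 0.0290
(δ_res + 1000)/(δ₀ + 1000) = (-76.6 + 1000)/(-4.9 + 1000) = 923.4/995.1 = 0.927947
f = 0.927947^(1/0.0290) = exp(ln(0.927947)/0.0290) = exp(-0.07478/0.0290)
f = exp(-2.5786) = 0.0759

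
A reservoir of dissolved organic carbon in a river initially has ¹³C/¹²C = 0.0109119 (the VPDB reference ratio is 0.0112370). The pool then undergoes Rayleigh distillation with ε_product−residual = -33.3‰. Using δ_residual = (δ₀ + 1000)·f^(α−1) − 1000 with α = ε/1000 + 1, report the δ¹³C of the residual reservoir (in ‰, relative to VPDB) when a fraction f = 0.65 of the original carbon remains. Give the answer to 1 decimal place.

-14.9‰

δ₀ = (0.0109119/0.0112370 − 1)×1000 = (0.971069 − 1)×1000 = -28.931‰
α − 1 = ε/1000 = -0.0333
f^(α−1) = 0.65^(-0.0333) = 1.014448
δ_res = (-28.931 + 1000) × 1.014448 − 1000 = 985.099 − 1000 = -14.90‰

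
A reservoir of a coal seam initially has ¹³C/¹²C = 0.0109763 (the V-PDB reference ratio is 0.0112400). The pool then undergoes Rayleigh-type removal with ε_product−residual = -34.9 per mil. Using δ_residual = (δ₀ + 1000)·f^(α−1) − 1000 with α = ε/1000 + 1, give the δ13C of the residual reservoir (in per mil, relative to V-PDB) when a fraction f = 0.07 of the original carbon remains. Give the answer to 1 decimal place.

71.5 per mil

δ₀ = (0.0109763/0.0112400 − 1)×1000 = (0.976539 − 1)×1000 = -23.461 per mil
α − 1 = ε/1000 = -0.0349
f^(α−1) = 0.07^(-0.0349) = 1.097251
δ_res = (-23.461 + 1000) × 1.097251 − 1000 = 1071.509 − 1000 = 71.51 per mil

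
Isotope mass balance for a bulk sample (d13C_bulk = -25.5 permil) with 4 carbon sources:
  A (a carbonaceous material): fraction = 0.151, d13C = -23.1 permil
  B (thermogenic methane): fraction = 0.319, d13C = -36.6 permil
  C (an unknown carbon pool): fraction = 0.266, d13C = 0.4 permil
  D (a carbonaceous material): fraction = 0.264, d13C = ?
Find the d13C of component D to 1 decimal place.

-39.6 permil

Isotope mass balance: δ_bulk = Σ fᵢ·δᵢ.
-25.5 = 0.151×(-23.1) + 0.319×(-36.6) + 0.266×(0.4) + 0.264×δ_D
0.264·δ_D = -25.5 − (-15.057) = -10.443
δ_D = -10.443 / 0.264 = -39.56 permil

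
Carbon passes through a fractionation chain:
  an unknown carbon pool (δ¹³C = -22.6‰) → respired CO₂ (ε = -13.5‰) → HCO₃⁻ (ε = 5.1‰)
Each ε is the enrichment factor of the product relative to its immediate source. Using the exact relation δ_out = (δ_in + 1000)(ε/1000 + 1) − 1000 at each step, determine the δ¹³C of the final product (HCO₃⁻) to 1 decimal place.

-30.9‰

step 1: δ = (-22.60 + 1000)·(-13.5/1000 + 1) − 1000 = -35.79‰
step 2: δ = (-35.79 + 1000)·(5.1/1000 + 1) − 1000 = -30.88‰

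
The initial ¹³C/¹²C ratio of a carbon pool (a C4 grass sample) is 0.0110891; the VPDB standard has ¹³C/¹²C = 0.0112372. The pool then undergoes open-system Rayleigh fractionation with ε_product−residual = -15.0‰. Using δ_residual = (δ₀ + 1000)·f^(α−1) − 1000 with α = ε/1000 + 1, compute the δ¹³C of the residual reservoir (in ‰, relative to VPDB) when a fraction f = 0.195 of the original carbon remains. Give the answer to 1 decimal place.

δ₀ = (0.0110891/0.0112372 − 1)×1000 = (0.986821 − 1)×1000 = -13.179‰
α − 1 = ε/1000 = -0.0150
f^(α−1) = 0.195^(-0.0150) = 1.024824
δ_res = (-13.179 + 1000) × 1.024824 − 1000 = 1011.318 − 1000 = 11.32‰

11.3‰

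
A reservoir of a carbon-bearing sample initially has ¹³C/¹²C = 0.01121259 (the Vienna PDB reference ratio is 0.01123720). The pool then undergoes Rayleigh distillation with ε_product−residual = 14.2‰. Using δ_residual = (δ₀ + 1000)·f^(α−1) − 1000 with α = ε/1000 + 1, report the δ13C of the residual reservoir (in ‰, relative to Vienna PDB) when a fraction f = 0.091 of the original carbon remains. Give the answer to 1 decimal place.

δ₀ = (0.01121259/0.01123720 − 1)×1000 = (0.997810 − 1)×1000 = -2.190‰
α − 1 = ε/1000 = 0.0142
f^(α−1) = 0.091^(0.0142) = 0.966537
δ_res = (-2.190 + 1000) × 0.966537 − 1000 = 964.420 − 1000 = -35.58‰

-35.6‰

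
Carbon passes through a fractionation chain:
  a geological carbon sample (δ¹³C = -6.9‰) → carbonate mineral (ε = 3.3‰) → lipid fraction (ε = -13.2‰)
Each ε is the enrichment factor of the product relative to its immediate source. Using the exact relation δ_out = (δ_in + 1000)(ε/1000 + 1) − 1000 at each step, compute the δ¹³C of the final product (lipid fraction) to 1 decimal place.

-16.8‰

step 1: δ = (-6.90 + 1000)·(3.3/1000 + 1) − 1000 = -3.62‰
step 2: δ = (-3.62 + 1000)·(-13.2/1000 + 1) − 1000 = -16.77‰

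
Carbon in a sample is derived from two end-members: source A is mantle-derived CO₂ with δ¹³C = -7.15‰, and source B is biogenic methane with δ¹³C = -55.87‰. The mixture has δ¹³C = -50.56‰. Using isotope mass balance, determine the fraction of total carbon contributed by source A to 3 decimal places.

0.109

δ_mix = f_A·δ_A + (1 − f_A)·δ_B  ⇒  f_A = (δ_mix − δ_B)/(δ_A − δ_B)
f_A = (-50.56 − (-55.87)) / (-7.15 − (-55.87))
f_A = 5.31 / 48.72 = 0.1090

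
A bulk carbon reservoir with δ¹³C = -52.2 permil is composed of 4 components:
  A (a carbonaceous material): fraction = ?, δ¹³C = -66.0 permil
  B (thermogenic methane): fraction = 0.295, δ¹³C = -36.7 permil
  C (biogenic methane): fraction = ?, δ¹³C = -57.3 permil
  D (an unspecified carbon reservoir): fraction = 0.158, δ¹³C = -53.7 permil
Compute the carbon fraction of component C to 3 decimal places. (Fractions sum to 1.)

0.369

Let f_C and f_A be the unknown fractions; fractions sum to 1 so f_C + f_A = 0.547.
Mass balance: Σ fᵢ·δᵢ = δ_bulk ⇒ f_C·(-57.3) + f_A·(-66.0) = -52.2 − (-19.311) = -32.889
Substitute f_A = 0.547 − f_C:
f_C·(-57.3 − -66.0) = -32.889 − 0.547×(-66.0) = 3.213
f_C = 3.213 / 8.7 = 0.3693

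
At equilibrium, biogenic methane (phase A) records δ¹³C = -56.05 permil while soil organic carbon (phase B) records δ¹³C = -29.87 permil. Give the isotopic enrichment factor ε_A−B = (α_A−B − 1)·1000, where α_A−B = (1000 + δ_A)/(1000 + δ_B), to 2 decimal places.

α_A−B = (1000 + -56.05) / (1000 + -29.87) = 943.95 / 970.13 = 0.973014
ε_A−B = (0.973014 − 1) × 1000 = -26.986 permil
(The approximation ε ≈ δ_A − δ_B would give -26.18 permil.)

-26.99 permil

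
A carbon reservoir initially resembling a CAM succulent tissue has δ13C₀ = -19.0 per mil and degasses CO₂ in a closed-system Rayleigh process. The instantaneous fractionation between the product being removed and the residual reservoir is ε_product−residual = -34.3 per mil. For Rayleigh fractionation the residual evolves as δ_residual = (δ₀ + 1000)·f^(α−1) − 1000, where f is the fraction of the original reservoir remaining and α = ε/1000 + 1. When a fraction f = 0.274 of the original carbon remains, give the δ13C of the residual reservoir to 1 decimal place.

25.5 per mil

Rayleigh residual: δ_res = (δ₀ + 1000)·f^(α−1) − 1000
α = ε/1000 + 1 = 0.96570, so α − 1 = -0.03430
f^(α−1) = 0.274^(-0.03430) = 1.045406
δ_res = (-19.0 + 1000) × 1.045406 − 1000 = 1025.544 − 1000 = 25.54 per mil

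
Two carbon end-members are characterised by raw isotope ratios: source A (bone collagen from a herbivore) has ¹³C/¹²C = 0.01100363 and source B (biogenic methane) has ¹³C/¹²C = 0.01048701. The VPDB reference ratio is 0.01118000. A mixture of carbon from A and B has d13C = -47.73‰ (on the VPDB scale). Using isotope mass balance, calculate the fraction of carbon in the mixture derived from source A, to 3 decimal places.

0.308

δ_A = (0.01100363/0.01118000 − 1)×1000 = (0.984225 − 1)×1000 = -15.775‰
δ_B = (0.01048701/0.01118000 − 1)×1000 = (0.938015 − 1)×1000 = -61.985‰
f_A = (δ_mix − δ_B)/(δ_A − δ_B) = (-47.73 − (-61.985))/(-15.775 − (-61.985))
f_A = 14.255 / 46.209 = 0.3085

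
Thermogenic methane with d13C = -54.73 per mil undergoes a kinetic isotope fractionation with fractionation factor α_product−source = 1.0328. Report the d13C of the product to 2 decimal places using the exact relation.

-23.73 per mil

δ_product = (δ_source + 1000)·α − 1000
δ_product = (-54.73 + 1000) × 1.0328 − 1000
δ_product = 976.275 − 1000 = -23.725 per mil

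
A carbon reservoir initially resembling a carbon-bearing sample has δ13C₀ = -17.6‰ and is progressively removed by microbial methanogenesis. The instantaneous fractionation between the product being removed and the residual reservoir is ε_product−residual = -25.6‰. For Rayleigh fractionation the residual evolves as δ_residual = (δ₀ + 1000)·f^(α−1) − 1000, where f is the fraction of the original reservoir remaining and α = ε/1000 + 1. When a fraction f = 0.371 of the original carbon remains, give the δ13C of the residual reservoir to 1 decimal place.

7.7‰

Rayleigh residual: δ_res = (δ₀ + 1000)·f^(α−1) − 1000
α = ε/1000 + 1 = 0.97440, so α − 1 = -0.02560
f^(α−1) = 0.371^(-0.02560) = 1.025709
δ_res = (-17.6 + 1000) × 1.025709 − 1000 = 1007.656 − 1000 = 7.66‰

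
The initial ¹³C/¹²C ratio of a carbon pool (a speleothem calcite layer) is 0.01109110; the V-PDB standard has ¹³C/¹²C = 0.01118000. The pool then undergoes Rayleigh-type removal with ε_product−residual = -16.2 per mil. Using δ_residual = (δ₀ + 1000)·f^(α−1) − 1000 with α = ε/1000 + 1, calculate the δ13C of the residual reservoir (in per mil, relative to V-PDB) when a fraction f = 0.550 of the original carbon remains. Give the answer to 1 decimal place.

δ₀ = (0.01109110/0.01118000 − 1)×1000 = (0.992048 − 1)×1000 = -7.952 per mil
α − 1 = ε/1000 = -0.0162
f^(α−1) = 0.550^(-0.0162) = 1.009732
δ_res = (-7.952 + 1000) × 1.009732 − 1000 = 1001.703 − 1000 = 1.70 per mil

1.7 per mil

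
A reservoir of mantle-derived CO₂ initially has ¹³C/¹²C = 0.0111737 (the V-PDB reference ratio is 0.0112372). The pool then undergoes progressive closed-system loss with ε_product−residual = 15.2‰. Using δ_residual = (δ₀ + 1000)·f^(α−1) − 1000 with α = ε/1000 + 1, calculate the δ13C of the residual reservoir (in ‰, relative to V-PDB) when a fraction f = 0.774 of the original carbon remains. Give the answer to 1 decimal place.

-9.5‰

δ₀ = (0.0111737/0.0112372 − 1)×1000 = (0.994349 − 1)×1000 = -5.651‰
α − 1 = ε/1000 = 0.0152
f^(α−1) = 0.774^(0.0152) = 0.996114
δ_res = (-5.651 + 1000) × 0.996114 − 1000 = 990.485 − 1000 = -9.52‰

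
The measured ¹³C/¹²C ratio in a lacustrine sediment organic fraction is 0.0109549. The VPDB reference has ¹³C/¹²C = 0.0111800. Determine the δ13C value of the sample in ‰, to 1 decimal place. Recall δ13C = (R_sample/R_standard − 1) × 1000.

-20.1‰

δ13C = (R_sample / R_standard − 1) × 1000
R_sample / R_standard = 0.0109549 / 0.0111800 = 0.979866
δ13C = (0.979866 − 1) × 1000 = -20.13‰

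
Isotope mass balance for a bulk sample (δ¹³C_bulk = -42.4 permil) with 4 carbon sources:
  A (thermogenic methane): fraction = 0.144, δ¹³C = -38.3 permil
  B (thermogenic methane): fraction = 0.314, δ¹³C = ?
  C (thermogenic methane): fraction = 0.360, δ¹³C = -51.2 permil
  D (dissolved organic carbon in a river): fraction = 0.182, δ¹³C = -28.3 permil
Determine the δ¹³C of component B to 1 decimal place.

Isotope mass balance: δ_bulk = Σ fᵢ·δᵢ.
-42.4 = 0.144×(-38.3) + 0.314×δ_B + 0.360×(-51.2) + 0.182×(-28.3)
0.314·δ_B = -42.4 − (-29.098) = -13.302
δ_B = -13.302 / 0.314 = -42.36 permil

-42.4 permil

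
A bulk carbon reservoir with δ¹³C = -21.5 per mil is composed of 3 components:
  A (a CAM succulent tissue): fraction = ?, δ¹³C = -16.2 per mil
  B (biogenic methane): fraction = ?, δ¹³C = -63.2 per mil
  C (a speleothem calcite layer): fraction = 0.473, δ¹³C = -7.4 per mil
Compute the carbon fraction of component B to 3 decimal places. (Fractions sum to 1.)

0.201

Let f_B and f_A be the unknown fractions; fractions sum to 1 so f_B + f_A = 0.527.
Mass balance: Σ fᵢ·δᵢ = δ_bulk ⇒ f_B·(-63.2) + f_A·(-16.2) = -21.5 − (-3.500) = -18.000
Substitute f_A = 0.527 − f_B:
f_B·(-63.2 − -16.2) = -18.000 − 0.527×(-16.2) = -9.462
f_B = -9.462 / -47.0 = 0.2013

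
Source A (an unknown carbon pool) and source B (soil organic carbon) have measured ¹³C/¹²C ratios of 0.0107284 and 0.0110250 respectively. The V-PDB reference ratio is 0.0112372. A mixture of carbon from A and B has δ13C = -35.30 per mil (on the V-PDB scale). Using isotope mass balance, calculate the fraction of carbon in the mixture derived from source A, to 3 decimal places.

0.622

δ_A = (0.0107284/0.0112372 − 1)×1000 = (0.954722 − 1)×1000 = -45.278 per mil
δ_B = (0.0110250/0.0112372 − 1)×1000 = (0.981116 − 1)×1000 = -18.884 per mil
f_A = (δ_mix − δ_B)/(δ_A − δ_B) = (-35.30 − (-18.884))/(-45.278 − (-18.884))
f_A = -16.416 / -26.394 = 0.6220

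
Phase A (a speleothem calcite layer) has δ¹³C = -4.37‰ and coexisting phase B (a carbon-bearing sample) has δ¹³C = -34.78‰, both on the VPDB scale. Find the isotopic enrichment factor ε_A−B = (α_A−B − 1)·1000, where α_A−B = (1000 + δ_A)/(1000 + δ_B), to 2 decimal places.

31.51‰

α_A−B = (1000 + -4.37) / (1000 + -34.78) = 995.63 / 965.22 = 1.031506
ε_A−B = (1.031506 − 1) × 1000 = 31.506‰
(The approximation ε ≈ δ_A − δ_B would give 30.41‰.)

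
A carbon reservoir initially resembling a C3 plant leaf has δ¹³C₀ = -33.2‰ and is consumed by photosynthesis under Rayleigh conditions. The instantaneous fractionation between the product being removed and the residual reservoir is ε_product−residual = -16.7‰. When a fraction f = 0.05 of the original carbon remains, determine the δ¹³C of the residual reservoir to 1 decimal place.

Rayleigh residual: δ_res = (δ₀ + 1000)·f^(α−1) − 1000
α = ε/1000 + 1 = 0.98330, so α − 1 = -0.01670
f^(α−1) = 0.05^(-0.01670) = 1.051301
δ_res = (-33.2 + 1000) × 1.051301 − 1000 = 1016.398 − 1000 = 16.40‰

16.4‰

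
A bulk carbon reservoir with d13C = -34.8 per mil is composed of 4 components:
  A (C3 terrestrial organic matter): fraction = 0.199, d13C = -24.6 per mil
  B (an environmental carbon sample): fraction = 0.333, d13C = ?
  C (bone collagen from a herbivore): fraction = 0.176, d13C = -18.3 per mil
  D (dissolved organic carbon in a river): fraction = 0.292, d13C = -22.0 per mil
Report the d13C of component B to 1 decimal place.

-60.8 per mil

Isotope mass balance: δ_bulk = Σ fᵢ·δᵢ.
-34.8 = 0.199×(-24.6) + 0.333×δ_B + 0.176×(-18.3) + 0.292×(-22.0)
0.333·δ_B = -34.8 − (-14.540) = -20.260
δ_B = -20.260 / 0.333 = -60.84 per mil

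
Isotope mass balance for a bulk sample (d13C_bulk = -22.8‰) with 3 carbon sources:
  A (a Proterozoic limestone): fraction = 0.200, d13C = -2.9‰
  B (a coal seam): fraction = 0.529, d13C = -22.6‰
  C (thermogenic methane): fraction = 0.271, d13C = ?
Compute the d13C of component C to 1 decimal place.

-37.9‰

Isotope mass balance: δ_bulk = Σ fᵢ·δᵢ.
-22.8 = 0.200×(-2.9) + 0.529×(-22.6) + 0.271×δ_C
0.271·δ_C = -22.8 − (-12.535) = -10.265
δ_C = -10.265 / 0.271 = -37.88‰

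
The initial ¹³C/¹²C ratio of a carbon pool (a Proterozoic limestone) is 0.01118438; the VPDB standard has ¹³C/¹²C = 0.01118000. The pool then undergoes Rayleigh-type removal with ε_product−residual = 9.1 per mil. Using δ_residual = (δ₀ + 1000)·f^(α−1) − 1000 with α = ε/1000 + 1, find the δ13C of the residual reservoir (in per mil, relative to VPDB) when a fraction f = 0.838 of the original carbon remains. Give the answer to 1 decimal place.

-1.2 per mil

δ₀ = (0.01118438/0.01118000 − 1)×1000 = (1.000392 − 1)×1000 = 0.392 per mil
α − 1 = ε/1000 = 0.0091
f^(α−1) = 0.838^(0.0091) = 0.998393
δ_res = (0.392 + 1000) × 0.998393 − 1000 = 998.784 − 1000 = -1.22 per mil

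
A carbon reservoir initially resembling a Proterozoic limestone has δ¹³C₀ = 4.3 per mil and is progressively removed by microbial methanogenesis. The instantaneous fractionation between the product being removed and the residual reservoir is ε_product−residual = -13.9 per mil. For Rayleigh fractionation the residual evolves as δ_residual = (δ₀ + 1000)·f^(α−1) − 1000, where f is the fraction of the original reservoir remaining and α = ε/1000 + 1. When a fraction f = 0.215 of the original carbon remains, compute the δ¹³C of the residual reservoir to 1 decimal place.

Rayleigh residual: δ_res = (δ₀ + 1000)·f^(α−1) − 1000
α = ε/1000 + 1 = 0.98610, so α − 1 = -0.01390
f^(α−1) = 0.215^(-0.01390) = 1.021596
δ_res = (4.3 + 1000) × 1.021596 − 1000 = 1025.989 − 1000 = 25.99 per mil

26.0 per mil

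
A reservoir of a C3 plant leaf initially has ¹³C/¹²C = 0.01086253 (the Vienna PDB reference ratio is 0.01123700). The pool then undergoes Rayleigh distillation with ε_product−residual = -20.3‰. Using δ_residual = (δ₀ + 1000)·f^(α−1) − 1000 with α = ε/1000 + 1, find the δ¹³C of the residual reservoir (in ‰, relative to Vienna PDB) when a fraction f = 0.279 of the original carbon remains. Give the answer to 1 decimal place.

-7.9‰

δ₀ = (0.01086253/0.01123700 − 1)×1000 = (0.966675 − 1)×1000 = -33.325‰
α − 1 = ε/1000 = -0.0203
f^(α−1) = 0.279^(-0.0203) = 1.026253
δ_res = (-33.325 + 1000) × 1.026253 − 1000 = 992.053 − 1000 = -7.95‰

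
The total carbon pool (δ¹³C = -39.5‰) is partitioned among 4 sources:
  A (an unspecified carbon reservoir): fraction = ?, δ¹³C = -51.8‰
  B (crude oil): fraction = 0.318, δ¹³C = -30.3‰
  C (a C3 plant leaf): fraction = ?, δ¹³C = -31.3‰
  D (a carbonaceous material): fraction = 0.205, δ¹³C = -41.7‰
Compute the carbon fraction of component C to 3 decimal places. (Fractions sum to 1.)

0.165

Let f_C and f_A be the unknown fractions; fractions sum to 1 so f_C + f_A = 0.477.
Mass balance: Σ fᵢ·δᵢ = δ_bulk ⇒ f_C·(-31.3) + f_A·(-51.8) = -39.5 − (-18.184) = -21.316
Substitute f_A = 0.477 − f_C:
f_C·(-31.3 − -51.8) = -21.316 − 0.477×(-51.8) = 3.392
f_C = 3.392 / 20.5 = 0.1655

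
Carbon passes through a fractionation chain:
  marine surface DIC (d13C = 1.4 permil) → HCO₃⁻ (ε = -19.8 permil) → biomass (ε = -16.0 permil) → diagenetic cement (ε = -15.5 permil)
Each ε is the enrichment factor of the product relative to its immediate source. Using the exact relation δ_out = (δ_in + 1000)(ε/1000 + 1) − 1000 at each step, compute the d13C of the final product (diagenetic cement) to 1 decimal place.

step 1: δ = (1.40 + 1000)·(-19.8/1000 + 1) − 1000 = -18.43 permil
step 2: δ = (-18.43 + 1000)·(-16.0/1000 + 1) − 1000 = -34.13 permil
step 3: δ = (-34.13 + 1000)·(-15.5/1000 + 1) − 1000 = -49.10 permil

-49.1 permil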